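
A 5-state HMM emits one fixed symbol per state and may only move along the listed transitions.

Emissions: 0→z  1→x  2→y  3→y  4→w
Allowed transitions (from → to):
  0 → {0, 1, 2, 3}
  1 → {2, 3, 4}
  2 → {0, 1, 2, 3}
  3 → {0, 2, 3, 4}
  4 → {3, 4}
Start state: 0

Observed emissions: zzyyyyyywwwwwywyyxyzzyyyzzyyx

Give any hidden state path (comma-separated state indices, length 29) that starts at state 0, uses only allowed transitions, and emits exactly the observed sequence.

0,0,3,2,2,3,2,3,4,4,4,4,4,3,4,3,2,1,3,0,0,2,2,2,0,0,2,2,1

  t0 'z' -> {0}, take 0 (start)
  t1 'z' -> {0}, take 0 (0->0 ok)
  t2 'y' -> {2,3}, take 3 (0->3 ok)
  t3 'y' -> {2,3}, take 2 (3->2 ok)
  t4 'y' -> {2,3}, take 2 (2->2 ok)
  t5 'y' -> {2,3}, take 3 (2->3 ok)
  t6 'y' -> {2,3}, take 2 (3->2 ok)
  t7 'y' -> {2,3}, take 3 (2->3 ok)
  t8 'w' -> {4}, take 4 (3->4 ok)
  t9 'w' -> {4}, take 4 (4->4 ok)
  t10 'w' -> {4}, take 4 (4->4 ok)
  t11 'w' -> {4}, take 4 (4->4 ok)
  t12 'w' -> {4}, take 4 (4->4 ok)
  t13 'y' -> {2,3}, take 3 (4->3 ok)
  t14 'w' -> {4}, take 4 (3->4 ok)
  t15 'y' -> {2,3}, take 3 (4->3 ok)
  t16 'y' -> {2,3}, take 2 (3->2 ok)
  t17 'x' -> {1}, take 1 (2->1 ok)
  t18 'y' -> {2,3}, take 3 (1->3 ok)
  t19 'z' -> {0}, take 0 (3->0 ok)
  t20 'z' -> {0}, take 0 (0->0 ok)
  t21 'y' -> {2,3}, take 2 (0->2 ok)
  t22 'y' -> {2,3}, take 2 (2->2 ok)
  t23 'y' -> {2,3}, take 2 (2->2 ok)
  t24 'z' -> {0}, take 0 (2->0 ok)
  t25 'z' -> {0}, take 0 (0->0 ok)
  t26 'y' -> {2,3}, take 2 (0->2 ok)
  t27 'y' -> {2,3}, take 2 (2->2 ok)
  t28 'x' -> {1}, take 1 (2->1 ok)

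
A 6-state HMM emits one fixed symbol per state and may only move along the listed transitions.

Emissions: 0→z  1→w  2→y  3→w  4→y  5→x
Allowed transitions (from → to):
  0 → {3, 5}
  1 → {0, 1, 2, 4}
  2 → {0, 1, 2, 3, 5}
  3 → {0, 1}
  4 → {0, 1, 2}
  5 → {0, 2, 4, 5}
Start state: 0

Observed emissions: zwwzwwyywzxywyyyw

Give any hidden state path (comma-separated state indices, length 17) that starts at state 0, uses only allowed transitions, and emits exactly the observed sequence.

0,3,1,0,3,1,4,2,3,0,5,4,1,2,2,2,3

  pos 0: z in {0}, choose 0; start
  pos 1: w in {1,3}, choose 3; 0->3 ok
  pos 2: w in {1,3}, choose 1; 3->1 ok
  pos 3: z in {0}, choose 0; 1->0 ok
  pos 4: w in {1,3}, choose 3; 0->3 ok
  pos 5: w in {1,3}, choose 1; 3->1 ok
  pos 6: y in {2,4}, choose 4; 1->4 ok
  pos 7: y in {2,4}, choose 2; 4->2 ok
  pos 8: w in {1,3}, choose 3; 2->3 ok
  pos 9: z in {0}, choose 0; 3->0 ok
  pos 10: x in {5}, choose 5; 0->5 ok
  pos 11: y in {2,4}, choose 4; 5->4 ok
  pos 12: w in {1,3}, choose 1; 4->1 ok
  pos 13: y in {2,4}, choose 2; 1->2 ok
  pos 14: y in {2,4}, choose 2; 2->2 ok
  pos 15: y in {2,4}, choose 2; 2->2 ok
  pos 16: w in {1,3}, choose 3; 2->3 ok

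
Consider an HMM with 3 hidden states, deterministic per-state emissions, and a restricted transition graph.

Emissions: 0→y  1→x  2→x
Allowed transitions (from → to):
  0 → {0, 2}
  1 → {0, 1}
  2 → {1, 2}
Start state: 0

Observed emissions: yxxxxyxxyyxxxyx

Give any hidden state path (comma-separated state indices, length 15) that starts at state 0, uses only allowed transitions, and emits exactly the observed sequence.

0,2,2,1,1,0,2,1,0,0,2,2,1,0,2

  pos 0: y in {0}, choose 0; start
  pos 1: x in {1,2}, choose 2; 0->2 ok
  pos 2: x in {1,2}, choose 2; 2->2 ok
  pos 3: x in {1,2}, choose 1; 2->1 ok
  pos 4: x in {1,2}, choose 1; 1->1 ok
  pos 5: y in {0}, choose 0; 1->0 ok
  pos 6: x in {1,2}, choose 2; 0->2 ok
  pos 7: x in {1,2}, choose 1; 2->1 ok
  pos 8: y in {0}, choose 0; 1->0 ok
  pos 9: y in {0}, choose 0; 0->0 ok
  pos 10: x in {1,2}, choose 2; 0->2 ok
  pos 11: x in {1,2}, choose 2; 2->2 ok
  pos 12: x in {1,2}, choose 1; 2->1 ok
  pos 13: y in {0}, choose 0; 1->0 ok
  pos 14: x in {1,2}, choose 2; 0->2 ok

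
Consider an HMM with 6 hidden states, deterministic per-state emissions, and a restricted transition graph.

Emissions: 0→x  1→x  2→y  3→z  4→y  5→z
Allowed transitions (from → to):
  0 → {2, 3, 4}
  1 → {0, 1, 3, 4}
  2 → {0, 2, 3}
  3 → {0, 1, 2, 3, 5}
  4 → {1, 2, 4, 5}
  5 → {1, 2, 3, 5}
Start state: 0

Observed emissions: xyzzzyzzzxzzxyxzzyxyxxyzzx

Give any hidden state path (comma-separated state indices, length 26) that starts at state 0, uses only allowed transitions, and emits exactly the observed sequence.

  0: obs=x cand={0,1} pick 0 [start]
  1: obs=y cand={2,4} pick 4 [0->4 ok]
  2: obs=z cand={3,5} pick 5 [4->5 ok]
  3: obs=z cand={3,5} pick 3 [5->3 ok]
  4: obs=z cand={3,5} pick 5 [3->5 ok]
  5: obs=y cand={2,4} pick 2 [5->2 ok]
  6: obs=z cand={3,5} pick 3 [2->3 ok]
  7: obs=z cand={3,5} pick 5 [3->5 ok]
  8: obs=z cand={3,5} pick 3 [5->3 ok]
  9: obs=x cand={0,1} pick 1 [3->1 ok]
  10: obs=z cand={3,5} pick 3 [1->3 ok]
  11: obs=z cand={3,5} pick 3 [3->3 ok]
  12: obs=x cand={0,1} pick 1 [3->1 ok]
  13: obs=y cand={2,4} pick 4 [1->4 ok]
  14: obs=x cand={0,1} pick 1 [4->1 ok]
  15: obs=z cand={3,5} pick 3 [1->3 ok]
  16: obs=z cand={3,5} pick 3 [3->3 ok]
  17: obs=y cand={2,4} pick 2 [3->2 ok]
  18: obs=x cand={0,1} pick 0 [2->0 ok]
  19: obs=y cand={2,4} pick 4 [0->4 ok]
  20: obs=x cand={0,1} pick 1 [4->1 ok]
  21: obs=x cand={0,1} pick 0 [1->0 ok]
  22: obs=y cand={2,4} pick 4 [0->4 ok]
  23: obs=z cand={3,5} pick 5 [4->5 ok]
  24: obs=z cand={3,5} pick 5 [5->5 ok]
  25: obs=x cand={0,1} pick 1 [5->1 ok]

0,4,5,3,5,2,3,5,3,1,3,3,1,4,1,3,3,2,0,4,1,0,4,5,5,1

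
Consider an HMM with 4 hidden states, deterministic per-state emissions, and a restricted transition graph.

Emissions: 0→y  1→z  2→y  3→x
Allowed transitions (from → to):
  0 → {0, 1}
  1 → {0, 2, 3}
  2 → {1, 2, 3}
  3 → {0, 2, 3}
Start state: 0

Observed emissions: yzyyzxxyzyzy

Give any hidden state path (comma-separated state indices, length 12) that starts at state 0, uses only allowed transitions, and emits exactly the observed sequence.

0,1,0,0,1,3,3,0,1,0,1,2

  0: obs=y cand={0,2} pick 0 [start]
  1: obs=z cand={1} pick 1 [0->1 ok]
  2: obs=y cand={0,2} pick 0 [1->0 ok]
  3: obs=y cand={0,2} pick 0 [0->0 ok]
  4: obs=z cand={1} pick 1 [0->1 ok]
  5: obs=x cand={3} pick 3 [1->3 ok]
  6: obs=x cand={3} pick 3 [3->3 ok]
  7: obs=y cand={0,2} pick 0 [3->0 ok]
  8: obs=z cand={1} pick 1 [0->1 ok]
  9: obs=y cand={0,2} pick 0 [1->0 ok]
  10: obs=z cand={1} pick 1 [0->1 ok]
  11: obs=y cand={0,2} pick 2 [1->2 ok]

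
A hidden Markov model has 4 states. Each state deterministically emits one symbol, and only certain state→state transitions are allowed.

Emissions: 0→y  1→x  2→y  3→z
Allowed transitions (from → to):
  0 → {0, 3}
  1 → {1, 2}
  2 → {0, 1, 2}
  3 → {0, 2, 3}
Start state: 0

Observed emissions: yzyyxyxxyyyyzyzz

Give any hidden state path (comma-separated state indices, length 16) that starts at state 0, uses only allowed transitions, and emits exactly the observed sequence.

  0: obs=y cand={0,2} pick 0 [start]
  1: obs=z cand={3} pick 3 [0->3 ok]
  2: obs=y cand={0,2} pick 2 [3->2 ok]
  3: obs=y cand={0,2} pick 2 [2->2 ok]
  4: obs=x cand={1} pick 1 [2->1 ok]
  5: obs=y cand={0,2} pick 2 [1->2 ok]
  6: obs=x cand={1} pick 1 [2->1 ok]
  7: obs=x cand={1} pick 1 [1->1 ok]
  8: obs=y cand={0,2} pick 2 [1->2 ok]
  9: obs=y cand={0,2} pick 2 [2->2 ok]
  10: obs=y cand={0,2} pick 2 [2->2 ok]
  11: obs=y cand={0,2} pick 0 [2->0 ok]
  12: obs=z cand={3} pick 3 [0->3 ok]
  13: obs=y cand={0,2} pick 0 [3->0 ok]
  14: obs=z cand={3} pick 3 [0->3 ok]
  15: obs=z cand={3} pick 3 [3->3 ok]

0,3,2,2,1,2,1,1,2,2,2,0,3,0,3,3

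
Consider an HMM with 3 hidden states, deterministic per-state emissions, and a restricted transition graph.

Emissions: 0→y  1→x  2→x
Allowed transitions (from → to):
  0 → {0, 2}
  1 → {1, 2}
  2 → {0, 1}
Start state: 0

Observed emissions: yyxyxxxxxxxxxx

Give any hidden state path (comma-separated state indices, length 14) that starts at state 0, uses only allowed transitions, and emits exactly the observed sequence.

0,0,2,0,2,1,2,1,2,1,2,1,2,1

  t0 'y' -> {0}, take 0 (start)
  t1 'y' -> {0}, take 0 (0->0 ok)
  t2 'x' -> {1,2}, take 2 (0->2 ok)
  t3 'y' -> {0}, take 0 (2->0 ok)
  t4 'x' -> {1,2}, take 2 (0->2 ok)
  t5 'x' -> {1,2}, take 1 (2->1 ok)
  t6 'x' -> {1,2}, take 2 (1->2 ok)
  t7 'x' -> {1,2}, take 1 (2->1 ok)
  t8 'x' -> {1,2}, take 2 (1->2 ok)
  t9 'x' -> {1,2}, take 1 (2->1 ok)
  t10 'x' -> {1,2}, take 2 (1->2 ok)
  t11 'x' -> {1,2}, take 1 (2->1 ok)
  t12 'x' -> {1,2}, take 2 (1->2 ok)
  t13 'x' -> {1,2}, take 1 (2->1 ok)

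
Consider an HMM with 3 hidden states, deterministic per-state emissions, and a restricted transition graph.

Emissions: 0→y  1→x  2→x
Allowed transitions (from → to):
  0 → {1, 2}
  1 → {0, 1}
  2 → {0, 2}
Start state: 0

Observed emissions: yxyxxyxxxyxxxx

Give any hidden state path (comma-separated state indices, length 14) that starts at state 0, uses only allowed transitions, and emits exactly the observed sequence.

0,1,0,2,2,0,2,2,2,0,1,1,1,1

  0: obs=y cand={0} pick 0 [start]
  1: obs=x cand={1,2} pick 1 [0->1 ok]
  2: obs=y cand={0} pick 0 [1->0 ok]
  3: obs=x cand={1,2} pick 2 [0->2 ok]
  4: obs=x cand={1,2} pick 2 [2->2 ok]
  5: obs=y cand={0} pick 0 [2->0 ok]
  6: obs=x cand={1,2} pick 2 [0->2 ok]
  7: obs=x cand={1,2} pick 2 [2->2 ok]
  8: obs=x cand={1,2} pick 2 [2->2 ok]
  9: obs=y cand={0} pick 0 [2->0 ok]
  10: obs=x cand={1,2} pick 1 [0->1 ok]
  11: obs=x cand={1,2} pick 1 [1->1 ok]
  12: obs=x cand={1,2} pick 1 [1->1 ok]
  13: obs=x cand={1,2} pick 1 [1->1 ok]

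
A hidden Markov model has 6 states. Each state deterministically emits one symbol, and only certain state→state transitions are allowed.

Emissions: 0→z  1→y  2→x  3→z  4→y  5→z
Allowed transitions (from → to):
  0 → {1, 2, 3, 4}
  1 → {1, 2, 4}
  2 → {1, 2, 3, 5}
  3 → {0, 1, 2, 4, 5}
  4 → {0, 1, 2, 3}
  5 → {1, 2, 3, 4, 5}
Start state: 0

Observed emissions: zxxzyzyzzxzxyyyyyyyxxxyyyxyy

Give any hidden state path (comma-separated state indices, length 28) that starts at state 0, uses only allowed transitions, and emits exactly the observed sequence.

  pos 0: z in {0,3,5}, choose 0; start
  pos 1: x in {2}, choose 2; 0->2 ok
  pos 2: x in {2}, choose 2; 2->2 ok
  pos 3: z in {0,3,5}, choose 3; 2->3 ok
  pos 4: y in {1,4}, choose 4; 3->4 ok
  pos 5: z in {0,3,5}, choose 0; 4->0 ok
  pos 6: y in {1,4}, choose 4; 0->4 ok
  pos 7: z in {0,3,5}, choose 0; 4->0 ok
  pos 8: z in {0,3,5}, choose 3; 0->3 ok
  pos 9: x in {2}, choose 2; 3->2 ok
  pos 10: z in {0,3,5}, choose 5; 2->5 ok
  pos 11: x in {2}, choose 2; 5->2 ok
  pos 12: y in {1,4}, choose 1; 2->1 ok
  pos 13: y in {1,4}, choose 1; 1->1 ok
  pos 14: y in {1,4}, choose 1; 1->1 ok
  pos 15: y in {1,4}, choose 1; 1->1 ok
  pos 16: y in {1,4}, choose 1; 1->1 ok
  pos 17: y in {1,4}, choose 4; 1->4 ok
  pos 18: y in {1,4}, choose 1; 4->1 ok
  pos 19: x in {2}, choose 2; 1->2 ok
  pos 20: x in {2}, choose 2; 2->2 ok
  pos 21: x in {2}, choose 2; 2->2 ok
  pos 22: y in {1,4}, choose 1; 2->1 ok
  pos 23: y in {1,4}, choose 1; 1->1 ok
  pos 24: y in {1,4}, choose 1; 1->1 ok
  pos 25: x in {2}, choose 2; 1->2 ok
  pos 26: y in {1,4}, choose 1; 2->1 ok
  pos 27: y in {1,4}, choose 4; 1->4 ok

0,2,2,3,4,0,4,0,3,2,5,2,1,1,1,1,1,4,1,2,2,2,1,1,1,2,1,4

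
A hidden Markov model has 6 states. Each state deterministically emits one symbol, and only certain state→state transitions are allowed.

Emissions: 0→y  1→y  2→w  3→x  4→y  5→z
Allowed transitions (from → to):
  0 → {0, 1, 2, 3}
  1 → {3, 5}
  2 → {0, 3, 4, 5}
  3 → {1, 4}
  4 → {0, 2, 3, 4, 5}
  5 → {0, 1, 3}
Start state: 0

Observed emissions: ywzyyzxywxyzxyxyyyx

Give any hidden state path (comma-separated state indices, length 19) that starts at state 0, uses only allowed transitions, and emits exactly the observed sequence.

  0: obs=y cand={0,1,4} pick 0 [start]
  1: obs=w cand={2} pick 2 [0->2 ok]
  2: obs=z cand={5} pick 5 [2->5 ok]
  3: obs=y cand={0,1,4} pick 0 [5->0 ok]
  4: obs=y cand={0,1,4} pick 1 [0->1 ok]
  5: obs=z cand={5} pick 5 [1->5 ok]
  6: obs=x cand={3} pick 3 [5->3 ok]
  7: obs=y cand={0,1,4} pick 4 [3->4 ok]
  8: obs=w cand={2} pick 2 [4->2 ok]
  9: obs=x cand={3} pick 3 [2->3 ok]
  10: obs=y cand={0,1,4} pick 4 [3->4 ok]
  11: obs=z cand={5} pick 5 [4->5 ok]
  12: obs=x cand={3} pick 3 [5->3 ok]
  13: obs=y cand={0,1,4} pick 1 [3->1 ok]
  14: obs=x cand={3} pick 3 [1->3 ok]
  15: obs=y cand={0,1,4} pick 4 [3->4 ok]
  16: obs=y cand={0,1,4} pick 0 [4->0 ok]
  17: obs=y cand={0,1,4} pick 1 [0->1 ok]
  18: obs=x cand={3} pick 3 [1->3 ok]

0,2,5,0,1,5,3,4,2,3,4,5,3,1,3,4,0,1,3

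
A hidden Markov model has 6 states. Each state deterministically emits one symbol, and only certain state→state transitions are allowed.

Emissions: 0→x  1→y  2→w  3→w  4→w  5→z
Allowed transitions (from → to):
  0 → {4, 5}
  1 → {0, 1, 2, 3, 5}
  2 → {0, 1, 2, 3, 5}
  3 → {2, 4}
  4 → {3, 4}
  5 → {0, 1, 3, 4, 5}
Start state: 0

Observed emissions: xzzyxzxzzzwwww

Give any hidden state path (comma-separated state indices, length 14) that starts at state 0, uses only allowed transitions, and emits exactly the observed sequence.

  [0] x  {0}  => 0  start
  [1] z  {5}  => 5  0->5 ok
  [2] z  {5}  => 5  5->5 ok
  [3] y  {1}  => 1  5->1 ok
  [4] x  {0}  => 0  1->0 ok
  [5] z  {5}  => 5  0->5 ok
  [6] x  {0}  => 0  5->0 ok
  [7] z  {5}  => 5  0->5 ok
  [8] z  {5}  => 5  5->5 ok
  [9] z  {5}  => 5  5->5 ok
  [10] w  {2,3,4}  => 4  5->4 ok
  [11] w  {2,3,4}  => 4  4->4 ok
  [12] w  {2,3,4}  => 4  4->4 ok
  [13] w  {2,3,4}  => 3  4->3 ok

0,5,5,1,0,5,0,5,5,5,4,4,4,3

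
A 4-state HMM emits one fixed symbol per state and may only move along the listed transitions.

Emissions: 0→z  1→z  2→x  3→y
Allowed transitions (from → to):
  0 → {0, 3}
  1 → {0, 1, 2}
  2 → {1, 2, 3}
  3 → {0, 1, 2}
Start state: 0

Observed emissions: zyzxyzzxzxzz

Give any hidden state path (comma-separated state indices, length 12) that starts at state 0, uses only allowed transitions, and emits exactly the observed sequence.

0,3,1,2,3,1,1,2,1,2,1,1

  t0 'z' -> {0,1}, take 0 (start)
  t1 'y' -> {3}, take 3 (0->3 ok)
  t2 'z' -> {0,1}, take 1 (3->1 ok)
  t3 'x' -> {2}, take 2 (1->2 ok)
  t4 'y' -> {3}, take 3 (2->3 ok)
  t5 'z' -> {0,1}, take 1 (3->1 ok)
  t6 'z' -> {0,1}, take 1 (1->1 ok)
  t7 'x' -> {2}, take 2 (1->2 ok)
  t8 'z' -> {0,1}, take 1 (2->1 ok)
  t9 'x' -> {2}, take 2 (1->2 ok)
  t10 'z' -> {0,1}, take 1 (2->1 ok)
  t11 'z' -> {0,1}, take 1 (1->1 ok)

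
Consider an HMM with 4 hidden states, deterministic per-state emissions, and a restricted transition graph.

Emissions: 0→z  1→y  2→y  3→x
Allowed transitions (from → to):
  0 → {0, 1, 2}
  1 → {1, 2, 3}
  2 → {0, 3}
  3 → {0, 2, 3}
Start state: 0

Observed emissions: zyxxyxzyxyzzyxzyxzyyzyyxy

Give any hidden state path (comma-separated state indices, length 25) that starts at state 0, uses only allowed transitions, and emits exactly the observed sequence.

0,1,3,3,2,3,0,2,3,2,0,0,1,3,0,1,3,0,1,2,0,1,2,3,2

  0: obs=z cand={0} pick 0 [start]
  1: obs=y cand={1,2} pick 1 [0->1 ok]
  2: obs=x cand={3} pick 3 [1->3 ok]
  3: obs=x cand={3} pick 3 [3->3 ok]
  4: obs=y cand={1,2} pick 2 [3->2 ok]
  5: obs=x cand={3} pick 3 [2->3 ok]
  6: obs=z cand={0} pick 0 [3->0 ok]
  7: obs=y cand={1,2} pick 2 [0->2 ok]
  8: obs=x cand={3} pick 3 [2->3 ok]
  9: obs=y cand={1,2} pick 2 [3->2 ok]
  10: obs=z cand={0} pick 0 [2->0 ok]
  11: obs=z cand={0} pick 0 [0->0 ok]
  12: obs=y cand={1,2} pick 1 [0->1 ok]
  13: obs=x cand={3} pick 3 [1->3 ok]
  14: obs=z cand={0} pick 0 [3->0 ok]
  15: obs=y cand={1,2} pick 1 [0->1 ok]
  16: obs=x cand={3} pick 3 [1->3 ok]
  17: obs=z cand={0} pick 0 [3->0 ok]
  18: obs=y cand={1,2} pick 1 [0->1 ok]
  19: obs=y cand={1,2} pick 2 [1->2 ok]
  20: obs=z cand={0} pick 0 [2->0 ok]
  21: obs=y cand={1,2} pick 1 [0->1 ok]
  22: obs=y cand={1,2} pick 2 [1->2 ok]
  23: obs=x cand={3} pick 3 [2->3 ok]
  24: obs=y cand={1,2} pick 2 [3->2 ok]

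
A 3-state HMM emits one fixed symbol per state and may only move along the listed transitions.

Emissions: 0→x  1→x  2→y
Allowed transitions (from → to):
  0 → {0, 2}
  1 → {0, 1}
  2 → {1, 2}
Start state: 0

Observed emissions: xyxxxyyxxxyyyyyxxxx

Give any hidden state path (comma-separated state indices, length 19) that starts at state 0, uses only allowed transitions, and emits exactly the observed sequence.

0,2,1,1,0,2,2,1,0,0,2,2,2,2,2,1,1,1,1

  [0] x  {0,1}  => 0  start
  [1] y  {2}  => 2  0->2 ok
  [2] x  {0,1}  => 1  2->1 ok
  [3] x  {0,1}  => 1  1->1 ok
  [4] x  {0,1}  => 0  1->0 ok
  [5] y  {2}  => 2  0->2 ok
  [6] y  {2}  => 2  2->2 ok
  [7] x  {0,1}  => 1  2->1 ok
  [8] x  {0,1}  => 0  1->0 ok
  [9] x  {0,1}  => 0  0->0 ok
  [10] y  {2}  => 2  0->2 ok
  [11] y  {2}  => 2  2->2 ok
  [12] y  {2}  => 2  2->2 ok
  [13] y  {2}  => 2  2->2 ok
  [14] y  {2}  => 2  2->2 ok
  [15] x  {0,1}  => 1  2->1 ok
  [16] x  {0,1}  => 1  1->1 ok
  [17] x  {0,1}  => 1  1->1 ok
  [18] x  {0,1}  => 1  1->1 ok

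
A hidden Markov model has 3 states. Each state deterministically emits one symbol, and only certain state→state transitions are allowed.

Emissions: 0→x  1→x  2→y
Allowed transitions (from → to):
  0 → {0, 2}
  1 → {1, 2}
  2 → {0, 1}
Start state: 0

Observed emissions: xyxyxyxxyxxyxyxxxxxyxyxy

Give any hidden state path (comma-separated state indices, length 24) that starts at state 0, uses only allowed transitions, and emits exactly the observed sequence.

0,2,1,2,0,2,0,0,2,0,0,2,1,2,1,1,1,1,1,2,0,2,0,2

  pos 0: x in {0,1}, choose 0; start
  pos 1: y in {2}, choose 2; 0->2 ok
  pos 2: x in {0,1}, choose 1; 2->1 ok
  pos 3: y in {2}, choose 2; 1->2 ok
  pos 4: x in {0,1}, choose 0; 2->0 ok
  pos 5: y in {2}, choose 2; 0->2 ok
  pos 6: x in {0,1}, choose 0; 2->0 ok
  pos 7: x in {0,1}, choose 0; 0->0 ok
  pos 8: y in {2}, choose 2; 0->2 ok
  pos 9: x in {0,1}, choose 0; 2->0 ok
  pos 10: x in {0,1}, choose 0; 0->0 ok
  pos 11: y in {2}, choose 2; 0->2 ok
  pos 12: x in {0,1}, choose 1; 2->1 ok
  pos 13: y in {2}, choose 2; 1->2 ok
  pos 14: x in {0,1}, choose 1; 2->1 ok
  pos 15: x in {0,1}, choose 1; 1->1 ok
  pos 16: x in {0,1}, choose 1; 1->1 ok
  pos 17: x in {0,1}, choose 1; 1->1 ok
  pos 18: x in {0,1}, choose 1; 1->1 ok
  pos 19: y in {2}, choose 2; 1->2 ok
  pos 20: x in {0,1}, choose 0; 2->0 ok
  pos 21: y in {2}, choose 2; 0->2 ok
  pos 22: x in {0,1}, choose 0; 2->0 ok
  pos 23: y in {2}, choose 2; 0->2 ok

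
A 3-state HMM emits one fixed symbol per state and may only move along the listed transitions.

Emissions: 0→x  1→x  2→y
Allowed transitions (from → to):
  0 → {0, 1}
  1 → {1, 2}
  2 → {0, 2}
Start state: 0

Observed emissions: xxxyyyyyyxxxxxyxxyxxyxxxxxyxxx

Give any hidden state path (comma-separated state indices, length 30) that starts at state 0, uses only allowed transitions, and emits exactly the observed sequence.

  0: obs=x cand={0,1} pick 0 [start]
  1: obs=x cand={0,1} pick 0 [0->0 ok]
  2: obs=x cand={0,1} pick 1 [0->1 ok]
  3: obs=y cand={2} pick 2 [1->2 ok]
  4: obs=y cand={2} pick 2 [2->2 ok]
  5: obs=y cand={2} pick 2 [2->2 ok]
  6: obs=y cand={2} pick 2 [2->2 ok]
  7: obs=y cand={2} pick 2 [2->2 ok]
  8: obs=y cand={2} pick 2 [2->2 ok]
  9: obs=x cand={0,1} pick 0 [2->0 ok]
  10: obs=x cand={0,1} pick 0 [0->0 ok]
  11: obs=x cand={0,1} pick 1 [0->1 ok]
  12: obs=x cand={0,1} pick 1 [1->1 ok]
  13: obs=x cand={0,1} pick 1 [1->1 ok]
  14: obs=y cand={2} pick 2 [1->2 ok]
  15: obs=x cand={0,1} pick 0 [2->0 ok]
  16: obs=x cand={0,1} pick 1 [0->1 ok]
  17: obs=y cand={2} pick 2 [1->2 ok]
  18: obs=x cand={0,1} pick 0 [2->0 ok]
  19: obs=x cand={0,1} pick 1 [0->1 ok]
  20: obs=y cand={2} pick 2 [1->2 ok]
  21: obs=x cand={0,1} pick 0 [2->0 ok]
  22: obs=x cand={0,1} pick 0 [0->0 ok]
  23: obs=x cand={0,1} pick 1 [0->1 ok]
  24: obs=x cand={0,1} pick 1 [1->1 ok]
  25: obs=x cand={0,1} pick 1 [1->1 ok]
  26: obs=y cand={2} pick 2 [1->2 ok]
  27: obs=x cand={0,1} pick 0 [2->0 ok]
  28: obs=x cand={0,1} pick 0 [0->0 ok]
  29: obs=x cand={0,1} pick 0 [0->0 ok]

0,0,1,2,2,2,2,2,2,0,0,1,1,1,2,0,1,2,0,1,2,0,0,1,1,1,2,0,0,0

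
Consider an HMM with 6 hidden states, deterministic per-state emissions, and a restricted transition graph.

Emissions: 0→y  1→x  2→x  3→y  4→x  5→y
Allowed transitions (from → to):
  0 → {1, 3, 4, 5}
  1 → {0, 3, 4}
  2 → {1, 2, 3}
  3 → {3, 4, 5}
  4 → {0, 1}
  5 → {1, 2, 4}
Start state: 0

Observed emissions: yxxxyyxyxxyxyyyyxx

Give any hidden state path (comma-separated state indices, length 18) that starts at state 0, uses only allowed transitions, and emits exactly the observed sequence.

0,1,4,1,3,5,1,3,4,1,0,4,0,3,3,5,2,1

  t0 'y' -> {0,3,5}, take 0 (start)
  t1 'x' -> {1,2,4}, take 1 (0->1 ok)
  t2 'x' -> {1,2,4}, take 4 (1->4 ok)
  t3 'x' -> {1,2,4}, take 1 (4->1 ok)
  t4 'y' -> {0,3,5}, take 3 (1->3 ok)
  t5 'y' -> {0,3,5}, take 5 (3->5 ok)
  t6 'x' -> {1,2,4}, take 1 (5->1 ok)
  t7 'y' -> {0,3,5}, take 3 (1->3 ok)
  t8 'x' -> {1,2,4}, take 4 (3->4 ok)
  t9 'x' -> {1,2,4}, take 1 (4->1 ok)
  t10 'y' -> {0,3,5}, take 0 (1->0 ok)
  t11 'x' -> {1,2,4}, take 4 (0->4 ok)
  t12 'y' -> {0,3,5}, take 0 (4->0 ok)
  t13 'y' -> {0,3,5}, take 3 (0->3 ok)
  t14 'y' -> {0,3,5}, take 3 (3->3 ok)
  t15 'y' -> {0,3,5}, take 5 (3->5 ok)
  t16 'x' -> {1,2,4}, take 2 (5->2 ok)
  t17 'x' -> {1,2,4}, take 1 (2->1 ok)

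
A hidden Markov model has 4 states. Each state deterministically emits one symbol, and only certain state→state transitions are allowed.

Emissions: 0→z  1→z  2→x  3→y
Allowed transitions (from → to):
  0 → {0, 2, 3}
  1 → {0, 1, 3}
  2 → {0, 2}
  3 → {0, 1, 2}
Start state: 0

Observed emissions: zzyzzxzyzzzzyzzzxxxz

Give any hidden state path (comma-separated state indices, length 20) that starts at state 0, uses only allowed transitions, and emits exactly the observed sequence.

  0: obs=z cand={0,1} pick 0 [start]
  1: obs=z cand={0,1} pick 0 [0->0 ok]
  2: obs=y cand={3} pick 3 [0->3 ok]
  3: obs=z cand={0,1} pick 0 [3->0 ok]
  4: obs=z cand={0,1} pick 0 [0->0 ok]
  5: obs=x cand={2} pick 2 [0->2 ok]
  6: obs=z cand={0,1} pick 0 [2->0 ok]
  7: obs=y cand={3} pick 3 [0->3 ok]
  8: obs=z cand={0,1} pick 1 [3->1 ok]
  9: obs=z cand={0,1} pick 1 [1->1 ok]
  10: obs=z cand={0,1} pick 1 [1->1 ok]
  11: obs=z cand={0,1} pick 1 [1->1 ok]
  12: obs=y cand={3} pick 3 [1->3 ok]
  13: obs=z cand={0,1} pick 0 [3->0 ok]
  14: obs=z cand={0,1} pick 0 [0->0 ok]
  15: obs=z cand={0,1} pick 0 [0->0 ok]
  16: obs=x cand={2} pick 2 [0->2 ok]
  17: obs=x cand={2} pick 2 [2->2 ok]
  18: obs=x cand={2} pick 2 [2->2 ok]
  19: obs=z cand={0,1} pick 0 [2->0 ok]

0,0,3,0,0,2,0,3,1,1,1,1,3,0,0,0,2,2,2,0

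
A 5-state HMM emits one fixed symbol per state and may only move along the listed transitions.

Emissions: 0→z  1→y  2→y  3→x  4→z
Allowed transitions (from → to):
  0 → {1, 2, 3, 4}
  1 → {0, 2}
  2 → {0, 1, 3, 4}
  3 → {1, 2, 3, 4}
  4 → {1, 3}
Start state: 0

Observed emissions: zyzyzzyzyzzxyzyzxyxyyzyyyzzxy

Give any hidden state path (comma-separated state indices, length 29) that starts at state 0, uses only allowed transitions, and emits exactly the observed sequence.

0,1,0,1,0,4,1,0,1,0,4,3,1,0,2,4,3,2,3,2,1,0,1,2,1,0,4,3,2

  t0 'z' -> {0,4}, take 0 (start)
  t1 'y' -> {1,2}, take 1 (0->1 ok)
  t2 'z' -> {0,4}, take 0 (1->0 ok)
  t3 'y' -> {1,2}, take 1 (0->1 ok)
  t4 'z' -> {0,4}, take 0 (1->0 ok)
  t5 'z' -> {0,4}, take 4 (0->4 ok)
  t6 'y' -> {1,2}, take 1 (4->1 ok)
  t7 'z' -> {0,4}, take 0 (1->0 ok)
  t8 'y' -> {1,2}, take 1 (0->1 ok)
  t9 'z' -> {0,4}, take 0 (1->0 ok)
  t10 'z' -> {0,4}, take 4 (0->4 ok)
  t11 'x' -> {3}, take 3 (4->3 ok)
  t12 'y' -> {1,2}, take 1 (3->1 ok)
  t13 'z' -> {0,4}, take 0 (1->0 ok)
  t14 'y' -> {1,2}, take 2 (0->2 ok)
  t15 'z' -> {0,4}, take 4 (2->4 ok)
  t16 'x' -> {3}, take 3 (4->3 ok)
  t17 'y' -> {1,2}, take 2 (3->2 ok)
  t18 'x' -> {3}, take 3 (2->3 ok)
  t19 'y' -> {1,2}, take 2 (3->2 ok)
  t20 'y' -> {1,2}, take 1 (2->1 ok)
  t21 'z' -> {0,4}, take 0 (1->0 ok)
  t22 'y' -> {1,2}, take 1 (0->1 ok)
  t23 'y' -> {1,2}, take 2 (1->2 ok)
  t24 'y' -> {1,2}, take 1 (2->1 ok)
  t25 'z' -> {0,4}, take 0 (1->0 ok)
  t26 'z' -> {0,4}, take 4 (0->4 ok)
  t27 'x' -> {3}, take 3 (4->3 ok)
  t28 'y' -> {1,2}, take 2 (3->2 ok)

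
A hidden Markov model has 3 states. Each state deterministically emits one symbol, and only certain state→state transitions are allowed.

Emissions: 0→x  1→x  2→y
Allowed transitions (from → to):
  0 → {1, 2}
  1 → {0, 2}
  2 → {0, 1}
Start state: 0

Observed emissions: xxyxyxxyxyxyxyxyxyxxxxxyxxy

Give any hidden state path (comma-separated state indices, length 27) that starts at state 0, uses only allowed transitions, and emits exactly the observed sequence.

0,1,2,0,2,1,0,2,1,2,1,2,1,2,0,2,1,2,0,1,0,1,0,2,1,0,2

  0: obs=x cand={0,1} pick 0 [start]
  1: obs=x cand={0,1} pick 1 [0->1 ok]
  2: obs=y cand={2} pick 2 [1->2 ok]
  3: obs=x cand={0,1} pick 0 [2->0 ok]
  4: obs=y cand={2} pick 2 [0->2 ok]
  5: obs=x cand={0,1} pick 1 [2->1 ok]
  6: obs=x cand={0,1} pick 0 [1->0 ok]
  7: obs=y cand={2} pick 2 [0->2 ok]
  8: obs=x cand={0,1} pick 1 [2->1 ok]
  9: obs=y cand={2} pick 2 [1->2 ok]
  10: obs=x cand={0,1} pick 1 [2->1 ok]
  11: obs=y cand={2} pick 2 [1->2 ok]
  12: obs=x cand={0,1} pick 1 [2->1 ok]
  13: obs=y cand={2} pick 2 [1->2 ok]
  14: obs=x cand={0,1} pick 0 [2->0 ok]
  15: obs=y cand={2} pick 2 [0->2 ok]
  16: obs=x cand={0,1} pick 1 [2->1 ok]
  17: obs=y cand={2} pick 2 [1->2 ok]
  18: obs=x cand={0,1} pick 0 [2->0 ok]
  19: obs=x cand={0,1} pick 1 [0->1 ok]
  20: obs=x cand={0,1} pick 0 [1->0 ok]
  21: obs=x cand={0,1} pick 1 [0->1 ok]
  22: obs=x cand={0,1} pick 0 [1->0 ok]
  23: obs=y cand={2} pick 2 [0->2 ok]
  24: obs=x cand={0,1} pick 1 [2->1 ok]
  25: obs=x cand={0,1} pick 0 [1->0 ok]
  26: obs=y cand={2} pick 2 [0->2 ok]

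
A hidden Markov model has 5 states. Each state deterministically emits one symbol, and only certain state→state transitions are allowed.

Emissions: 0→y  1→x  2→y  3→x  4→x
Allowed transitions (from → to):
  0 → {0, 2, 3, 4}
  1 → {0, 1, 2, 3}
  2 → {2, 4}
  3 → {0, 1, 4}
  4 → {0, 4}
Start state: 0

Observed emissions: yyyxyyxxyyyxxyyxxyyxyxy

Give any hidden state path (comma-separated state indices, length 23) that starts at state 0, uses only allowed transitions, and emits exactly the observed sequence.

0,0,2,4,0,2,4,4,0,2,2,4,4,0,0,3,1,2,2,4,0,3,0

  t0 'y' -> {0,2}, take 0 (start)
  t1 'y' -> {0,2}, take 0 (0->0 ok)
  t2 'y' -> {0,2}, take 2 (0->2 ok)
  t3 'x' -> {1,3,4}, take 4 (2->4 ok)
  t4 'y' -> {0,2}, take 0 (4->0 ok)
  t5 'y' -> {0,2}, take 2 (0->2 ok)
  t6 'x' -> {1,3,4}, take 4 (2->4 ok)
  t7 'x' -> {1,3,4}, take 4 (4->4 ok)
  t8 'y' -> {0,2}, take 0 (4->0 ok)
  t9 'y' -> {0,2}, take 2 (0->2 ok)
  t10 'y' -> {0,2}, take 2 (2->2 ok)
  t11 'x' -> {1,3,4}, take 4 (2->4 ok)
  t12 'x' -> {1,3,4}, take 4 (4->4 ok)
  t13 'y' -> {0,2}, take 0 (4->0 ok)
  t14 'y' -> {0,2}, take 0 (0->0 ok)
  t15 'x' -> {1,3,4}, take 3 (0->3 ok)
  t16 'x' -> {1,3,4}, take 1 (3->1 ok)
  t17 'y' -> {0,2}, take 2 (1->2 ok)
  t18 'y' -> {0,2}, take 2 (2->2 ok)
  t19 'x' -> {1,3,4}, take 4 (2->4 ok)
  t20 'y' -> {0,2}, take 0 (4->0 ok)
  t21 'x' -> {1,3,4}, take 3 (0->3 ok)
  t22 'y' -> {0,2}, take 0 (3->0 ok)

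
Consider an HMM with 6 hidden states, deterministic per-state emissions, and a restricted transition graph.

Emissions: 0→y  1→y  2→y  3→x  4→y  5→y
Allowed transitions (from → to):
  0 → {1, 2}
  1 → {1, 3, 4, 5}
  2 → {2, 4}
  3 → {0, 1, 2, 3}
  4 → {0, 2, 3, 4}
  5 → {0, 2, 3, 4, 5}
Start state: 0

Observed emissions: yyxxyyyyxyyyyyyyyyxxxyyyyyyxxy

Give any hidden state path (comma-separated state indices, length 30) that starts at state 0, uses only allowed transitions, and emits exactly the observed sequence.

  t0 'y' -> {0,1,2,4,5}, take 0 (start)
  t1 'y' -> {0,1,2,4,5}, take 1 (0->1 ok)
  t2 'x' -> {3}, take 3 (1->3 ok)
  t3 'x' -> {3}, take 3 (3->3 ok)
  t4 'y' -> {0,1,2,4,5}, take 0 (3->0 ok)
  t5 'y' -> {0,1,2,4,5}, take 1 (0->1 ok)
  t6 'y' -> {0,1,2,4,5}, take 4 (1->4 ok)
  t7 'y' -> {0,1,2,4,5}, take 4 (4->4 ok)
  t8 'x' -> {3}, take 3 (4->3 ok)
  t9 'y' -> {0,1,2,4,5}, take 2 (3->2 ok)
  t10 'y' -> {0,1,2,4,5}, take 4 (2->4 ok)
  t11 'y' -> {0,1,2,4,5}, take 2 (4->2 ok)
  t12 'y' -> {0,1,2,4,5}, take 2 (2->2 ok)
  t13 'y' -> {0,1,2,4,5}, take 2 (2->2 ok)
  t14 'y' -> {0,1,2,4,5}, take 2 (2->2 ok)
  t15 'y' -> {0,1,2,4,5}, take 4 (2->4 ok)
  t16 'y' -> {0,1,2,4,5}, take 4 (4->4 ok)
  t17 'y' -> {0,1,2,4,5}, take 4 (4->4 ok)
  t18 'x' -> {3}, take 3 (4->3 ok)
  t19 'x' -> {3}, take 3 (3->3 ok)
  t20 'x' -> {3}, take 3 (3->3 ok)
  t21 'y' -> {0,1,2,4,5}, take 0 (3->0 ok)
  t22 'y' -> {0,1,2,4,5}, take 1 (0->1 ok)
  t23 'y' -> {0,1,2,4,5}, take 1 (1->1 ok)
  t24 'y' -> {0,1,2,4,5}, take 4 (1->4 ok)
  t25 'y' -> {0,1,2,4,5}, take 0 (4->0 ok)
  t26 'y' -> {0,1,2,4,5}, take 1 (0->1 ok)
  t27 'x' -> {3}, take 3 (1->3 ok)
  t28 'x' -> {3}, take 3 (3->3 ok)
  t29 'y' -> {0,1,2,4,5}, take 0 (3->0 ok)

0,1,3,3,0,1,4,4,3,2,4,2,2,2,2,4,4,4,3,3,3,0,1,1,4,0,1,3,3,0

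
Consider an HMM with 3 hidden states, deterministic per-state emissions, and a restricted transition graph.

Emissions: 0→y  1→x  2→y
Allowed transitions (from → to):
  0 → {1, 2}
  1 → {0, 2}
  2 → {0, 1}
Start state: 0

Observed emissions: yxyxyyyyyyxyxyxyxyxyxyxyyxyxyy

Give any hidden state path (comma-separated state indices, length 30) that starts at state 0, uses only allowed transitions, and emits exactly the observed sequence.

0,1,2,1,0,2,0,2,0,2,1,0,1,0,1,0,1,2,1,0,1,2,1,0,2,1,0,1,0,2

  t0 'y' -> {0,2}, take 0 (start)
  t1 'x' -> {1}, take 1 (0->1 ok)
  t2 'y' -> {0,2}, take 2 (1->2 ok)
  t3 'x' -> {1}, take 1 (2->1 ok)
  t4 'y' -> {0,2}, take 0 (1->0 ok)
  t5 'y' -> {0,2}, take 2 (0->2 ok)
  t6 'y' -> {0,2}, take 0 (2->0 ok)
  t7 'y' -> {0,2}, take 2 (0->2 ok)
  t8 'y' -> {0,2}, take 0 (2->0 ok)
  t9 'y' -> {0,2}, take 2 (0->2 ok)
  t10 'x' -> {1}, take 1 (2->1 ok)
  t11 'y' -> {0,2}, take 0 (1->0 ok)
  t12 'x' -> {1}, take 1 (0->1 ok)
  t13 'y' -> {0,2}, take 0 (1->0 ok)
  t14 'x' -> {1}, take 1 (0->1 ok)
  t15 'y' -> {0,2}, take 0 (1->0 ok)
  t16 'x' -> {1}, take 1 (0->1 ok)
  t17 'y' -> {0,2}, take 2 (1->2 ok)
  t18 'x' -> {1}, take 1 (2->1 ok)
  t19 'y' -> {0,2}, take 0 (1->0 ok)
  t20 'x' -> {1}, take 1 (0->1 ok)
  t21 'y' -> {0,2}, take 2 (1->2 ok)
  t22 'x' -> {1}, take 1 (2->1 ok)
  t23 'y' -> {0,2}, take 0 (1->0 ok)
  t24 'y' -> {0,2}, take 2 (0->2 ok)
  t25 'x' -> {1}, take 1 (2->1 ok)
  t26 'y' -> {0,2}, take 0 (1->0 ok)
  t27 'x' -> {1}, take 1 (0->1 ok)
  t28 'y' -> {0,2}, take 0 (1->0 ok)
  t29 'y' -> {0,2}, take 2 (0->2 ok)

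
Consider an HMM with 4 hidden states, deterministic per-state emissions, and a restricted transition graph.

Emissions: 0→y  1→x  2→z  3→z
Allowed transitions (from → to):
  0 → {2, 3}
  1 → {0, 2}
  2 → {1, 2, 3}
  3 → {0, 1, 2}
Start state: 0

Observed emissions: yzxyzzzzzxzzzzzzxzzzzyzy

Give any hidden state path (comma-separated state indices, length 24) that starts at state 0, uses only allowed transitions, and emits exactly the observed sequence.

0,3,1,0,3,2,2,3,2,1,2,3,2,3,2,3,1,2,2,2,3,0,3,0

  t0 'y' -> {0}, take 0 (start)
  t1 'z' -> {2,3}, take 3 (0->3 ok)
  t2 'x' -> {1}, take 1 (3->1 ok)
  t3 'y' -> {0}, take 0 (1->0 ok)
  t4 'z' -> {2,3}, take 3 (0->3 ok)
  t5 'z' -> {2,3}, take 2 (3->2 ok)
  t6 'z' -> {2,3}, take 2 (2->2 ok)
  t7 'z' -> {2,3}, take 3 (2->3 ok)
  t8 'z' -> {2,3}, take 2 (3->2 ok)
  t9 'x' -> {1}, take 1 (2->1 ok)
  t10 'z' -> {2,3}, take 2 (1->2 ok)
  t11 'z' -> {2,3}, take 3 (2->3 ok)
  t12 'z' -> {2,3}, take 2 (3->2 ok)
  t13 'z' -> {2,3}, take 3 (2->3 ok)
  t14 'z' -> {2,3}, take 2 (3->2 ok)
  t15 'z' -> {2,3}, take 3 (2->3 ok)
  t16 'x' -> {1}, take 1 (3->1 ok)
  t17 'z' -> {2,3}, take 2 (1->2 ok)
  t18 'z' -> {2,3}, take 2 (2->2 ok)
  t19 'z' -> {2,3}, take 2 (2->2 ok)
  t20 'z' -> {2,3}, take 3 (2->3 ok)
  t21 'y' -> {0}, take 0 (3->0 ok)
  t22 'z' -> {2,3}, take 3 (0->3 ok)
  t23 'y' -> {0}, take 0 (3->0 ok)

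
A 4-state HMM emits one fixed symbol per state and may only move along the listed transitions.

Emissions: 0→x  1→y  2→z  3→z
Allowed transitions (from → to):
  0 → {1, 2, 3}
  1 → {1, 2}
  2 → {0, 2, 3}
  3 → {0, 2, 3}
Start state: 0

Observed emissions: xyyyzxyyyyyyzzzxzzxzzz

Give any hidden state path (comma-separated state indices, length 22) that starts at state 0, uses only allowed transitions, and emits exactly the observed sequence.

0,1,1,1,2,0,1,1,1,1,1,1,2,2,3,0,2,3,0,3,2,2

  0: obs=x cand={0} pick 0 [start]
  1: obs=y cand={1} pick 1 [0->1 ok]
  2: obs=y cand={1} pick 1 [1->1 ok]
  3: obs=y cand={1} pick 1 [1->1 ok]
  4: obs=z cand={2,3} pick 2 [1->2 ok]
  5: obs=x cand={0} pick 0 [2->0 ok]
  6: obs=y cand={1} pick 1 [0->1 ok]
  7: obs=y cand={1} pick 1 [1->1 ok]
  8: obs=y cand={1} pick 1 [1->1 ok]
  9: obs=y cand={1} pick 1 [1->1 ok]
  10: obs=y cand={1} pick 1 [1->1 ok]
  11: obs=y cand={1} pick 1 [1->1 ok]
  12: obs=z cand={2,3} pick 2 [1->2 ok]
  13: obs=z cand={2,3} pick 2 [2->2 ok]
  14: obs=z cand={2,3} pick 3 [2->3 ok]
  15: obs=x cand={0} pick 0 [3->0 ok]
  16: obs=z cand={2,3} pick 2 [0->2 ok]
  17: obs=z cand={2,3} pick 3 [2->3 ok]
  18: obs=x cand={0} pick 0 [3->0 ok]
  19: obs=z cand={2,3} pick 3 [0->3 ok]
  20: obs=z cand={2,3} pick 2 [3->2 ok]
  21: obs=z cand={2,3} pick 2 [2->2 ok]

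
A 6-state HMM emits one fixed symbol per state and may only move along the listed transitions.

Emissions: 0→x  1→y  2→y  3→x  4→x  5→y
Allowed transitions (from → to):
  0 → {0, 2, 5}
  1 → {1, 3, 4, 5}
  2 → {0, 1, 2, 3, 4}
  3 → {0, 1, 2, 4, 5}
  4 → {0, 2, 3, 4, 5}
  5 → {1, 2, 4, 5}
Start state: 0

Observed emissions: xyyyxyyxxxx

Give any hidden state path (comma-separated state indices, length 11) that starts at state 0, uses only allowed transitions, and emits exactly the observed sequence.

0,5,2,2,0,2,1,4,3,0,0

  [0] x  {0,3,4}  => 0  start
  [1] y  {1,2,5}  => 5  0->5 ok
  [2] y  {1,2,5}  => 2  5->2 ok
  [3] y  {1,2,5}  => 2  2->2 ok
  [4] x  {0,3,4}  => 0  2->0 ok
  [5] y  {1,2,5}  => 2  0->2 ok
  [6] y  {1,2,5}  => 1  2->1 ok
  [7] x  {0,3,4}  => 4  1->4 ok
  [8] x  {0,3,4}  => 3  4->3 ok
  [9] x  {0,3,4}  => 0  3->0 ok
  [10] x  {0,3,4}  => 0  0->0 ok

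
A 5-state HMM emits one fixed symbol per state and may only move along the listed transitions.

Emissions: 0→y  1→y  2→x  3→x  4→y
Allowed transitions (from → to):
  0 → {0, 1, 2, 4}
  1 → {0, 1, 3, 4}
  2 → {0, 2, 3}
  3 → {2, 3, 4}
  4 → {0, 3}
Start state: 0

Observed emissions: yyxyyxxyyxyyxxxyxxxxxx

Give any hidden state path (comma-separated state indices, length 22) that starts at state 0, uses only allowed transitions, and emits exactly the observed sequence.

  t0 'y' -> {0,1,4}, take 0 (start)
  t1 'y' -> {0,1,4}, take 0 (0->0 ok)
  t2 'x' -> {2,3}, take 2 (0->2 ok)
  t3 'y' -> {0,1,4}, take 0 (2->0 ok)
  t4 'y' -> {0,1,4}, take 4 (0->4 ok)
  t5 'x' -> {2,3}, take 3 (4->3 ok)
  t6 'x' -> {2,3}, take 3 (3->3 ok)
  t7 'y' -> {0,1,4}, take 4 (3->4 ok)
  t8 'y' -> {0,1,4}, take 0 (4->0 ok)
  t9 'x' -> {2,3}, take 2 (0->2 ok)
  t10 'y' -> {0,1,4}, take 0 (2->0 ok)
  t11 'y' -> {0,1,4}, take 4 (0->4 ok)
  t12 'x' -> {2,3}, take 3 (4->3 ok)
  t13 'x' -> {2,3}, take 2 (3->2 ok)
  t14 'x' -> {2,3}, take 2 (2->2 ok)
  t15 'y' -> {0,1,4}, take 0 (2->0 ok)
  t16 'x' -> {2,3}, take 2 (0->2 ok)
  t17 'x' -> {2,3}, take 2 (2->2 ok)
  t18 'x' -> {2,3}, take 3 (2->3 ok)
  t19 'x' -> {2,3}, take 3 (3->3 ok)
  t20 'x' -> {2,3}, take 3 (3->3 ok)
  t21 'x' -> {2,3}, take 2 (3->2 ok)

0,0,2,0,4,3,3,4,0,2,0,4,3,2,2,0,2,2,3,3,3,2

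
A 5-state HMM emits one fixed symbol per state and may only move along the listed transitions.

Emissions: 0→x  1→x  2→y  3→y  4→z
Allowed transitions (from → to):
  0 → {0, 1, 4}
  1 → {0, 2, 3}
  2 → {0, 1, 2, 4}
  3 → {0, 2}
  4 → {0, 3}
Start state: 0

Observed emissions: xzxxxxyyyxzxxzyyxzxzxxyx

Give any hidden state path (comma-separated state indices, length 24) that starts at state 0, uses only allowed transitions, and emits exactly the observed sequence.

0,4,0,0,0,1,3,2,2,0,4,0,0,4,3,2,0,4,0,4,0,1,2,0

  pos 0: x in {0,1}, choose 0; start
  pos 1: z in {4}, choose 4; 0->4 ok
  pos 2: x in {0,1}, choose 0; 4->0 ok
  pos 3: x in {0,1}, choose 0; 0->0 ok
  pos 4: x in {0,1}, choose 0; 0->0 ok
  pos 5: x in {0,1}, choose 1; 0->1 ok
  pos 6: y in {2,3}, choose 3; 1->3 ok
  pos 7: y in {2,3}, choose 2; 3->2 ok
  pos 8: y in {2,3}, choose 2; 2->2 ok
  pos 9: x in {0,1}, choose 0; 2->0 ok
  pos 10: z in {4}, choose 4; 0->4 ok
  pos 11: x in {0,1}, choose 0; 4->0 ok
  pos 12: x in {0,1}, choose 0; 0->0 ok
  pos 13: z in {4}, choose 4; 0->4 ok
  pos 14: y in {2,3}, choose 3; 4->3 ok
  pos 15: y in {2,3}, choose 2; 3->2 ok
  pos 16: x in {0,1}, choose 0; 2->0 ok
  pos 17: z in {4}, choose 4; 0->4 ok
  pos 18: x in {0,1}, choose 0; 4->0 ok
  pos 19: z in {4}, choose 4; 0->4 ok
  pos 20: x in {0,1}, choose 0; 4->0 ok
  pos 21: x in {0,1}, choose 1; 0->1 ok
  pos 22: y in {2,3}, choose 2; 1->2 ok
  pos 23: x in {0,1}, choose 0; 2->0 ok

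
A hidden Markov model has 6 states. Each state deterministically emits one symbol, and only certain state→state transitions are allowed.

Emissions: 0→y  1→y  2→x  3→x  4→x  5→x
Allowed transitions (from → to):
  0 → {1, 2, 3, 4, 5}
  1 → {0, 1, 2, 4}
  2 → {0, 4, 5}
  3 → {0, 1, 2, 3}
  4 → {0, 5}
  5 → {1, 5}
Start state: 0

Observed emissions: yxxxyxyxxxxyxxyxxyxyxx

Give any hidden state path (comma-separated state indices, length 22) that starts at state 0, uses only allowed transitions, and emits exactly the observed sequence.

  0: obs=y cand={0,1} pick 0 [start]
  1: obs=x cand={2,3,4,5} pick 5 [0->5 ok]
  2: obs=x cand={2,3,4,5} pick 5 [5->5 ok]
  3: obs=x cand={2,3,4,5} pick 5 [5->5 ok]
  4: obs=y cand={0,1} pick 1 [5->1 ok]
  5: obs=x cand={2,3,4,5} pick 2 [1->2 ok]
  6: obs=y cand={0,1} pick 0 [2->0 ok]
  7: obs=x cand={2,3,4,5} pick 2 [0->2 ok]
  8: obs=x cand={2,3,4,5} pick 5 [2->5 ok]
  9: obs=x cand={2,3,4,5} pick 5 [5->5 ok]
  10: obs=x cand={2,3,4,5} pick 5 [5->5 ok]
  11: obs=y cand={0,1} pick 1 [5->1 ok]
  12: obs=x cand={2,3,4,5} pick 4 [1->4 ok]
  13: obs=x cand={2,3,4,5} pick 5 [4->5 ok]
  14: obs=y cand={0,1} pick 1 [5->1 ok]
  15: obs=x cand={2,3,4,5} pick 4 [1->4 ok]
  16: obs=x cand={2,3,4,5} pick 5 [4->5 ok]
  17: obs=y cand={0,1} pick 1 [5->1 ok]
  18: obs=x cand={2,3,4,5} pick 2 [1->2 ok]
  19: obs=y cand={0,1} pick 0 [2->0 ok]
  20: obs=x cand={2,3,4,5} pick 3 [0->3 ok]
  21: obs=x cand={2,3,4,5} pick 3 [3->3 ok]

0,5,5,5,1,2,0,2,5,5,5,1,4,5,1,4,5,1,2,0,3,3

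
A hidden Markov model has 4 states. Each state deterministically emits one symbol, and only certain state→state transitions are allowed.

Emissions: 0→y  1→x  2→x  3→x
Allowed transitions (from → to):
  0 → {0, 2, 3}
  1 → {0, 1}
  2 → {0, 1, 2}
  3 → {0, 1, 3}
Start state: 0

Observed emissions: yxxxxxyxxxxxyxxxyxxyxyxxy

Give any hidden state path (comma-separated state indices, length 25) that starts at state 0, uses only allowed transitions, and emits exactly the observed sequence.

  pos 0: y in {0}, choose 0; start
  pos 1: x in {1,2,3}, choose 3; 0->3 ok
  pos 2: x in {1,2,3}, choose 3; 3->3 ok
  pos 3: x in {1,2,3}, choose 3; 3->3 ok
  pos 4: x in {1,2,3}, choose 1; 3->1 ok
  pos 5: x in {1,2,3}, choose 1; 1->1 ok
  pos 6: y in {0}, choose 0; 1->0 ok
  pos 7: x in {1,2,3}, choose 2; 0->2 ok
  pos 8: x in {1,2,3}, choose 1; 2->1 ok
  pos 9: x in {1,2,3}, choose 1; 1->1 ok
  pos 10: x in {1,2,3}, choose 1; 1->1 ok
  pos 11: x in {1,2,3}, choose 1; 1->1 ok
  pos 12: y in {0}, choose 0; 1->0 ok
  pos 13: x in {1,2,3}, choose 3; 0->3 ok
  pos 14: x in {1,2,3}, choose 3; 3->3 ok
  pos 15: x in {1,2,3}, choose 3; 3->3 ok
  pos 16: y in {0}, choose 0; 3->0 ok
  pos 17: x in {1,2,3}, choose 2; 0->2 ok
  pos 18: x in {1,2,3}, choose 1; 2->1 ok
  pos 19: y in {0}, choose 0; 1->0 ok
  pos 20: x in {1,2,3}, choose 2; 0->2 ok
  pos 21: y in {0}, choose 0; 2->0 ok
  pos 22: x in {1,2,3}, choose 3; 0->3 ok
  pos 23: x in {1,2,3}, choose 1; 3->1 ok
  pos 24: y in {0}, choose 0; 1->0 ok

0,3,3,3,1,1,0,2,1,1,1,1,0,3,3,3,0,2,1,0,2,0,3,1,0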